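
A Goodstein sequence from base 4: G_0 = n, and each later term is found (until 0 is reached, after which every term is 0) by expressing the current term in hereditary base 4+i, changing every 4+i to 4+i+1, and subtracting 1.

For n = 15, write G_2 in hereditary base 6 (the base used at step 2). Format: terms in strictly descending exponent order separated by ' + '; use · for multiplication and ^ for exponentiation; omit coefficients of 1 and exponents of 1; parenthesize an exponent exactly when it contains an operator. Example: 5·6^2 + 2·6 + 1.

G_0=15  [base 4] 3·4 + 3  →[4↦5]→  3·5 + 3 = 18  −1 ⇒ G_1=17
G_1=17  [base 5] 3·5 + 2  →[5↦6]→  3·6 + 2 = 20  −1 ⇒ G_2=19

3·6 + 1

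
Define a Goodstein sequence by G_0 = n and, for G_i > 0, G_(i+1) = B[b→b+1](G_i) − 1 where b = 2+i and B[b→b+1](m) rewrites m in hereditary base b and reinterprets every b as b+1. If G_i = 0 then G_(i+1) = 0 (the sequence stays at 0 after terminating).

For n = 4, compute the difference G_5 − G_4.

26

G_0=4  [base 2] 2^2  →[2↦3]→  3^3 = 27  −1 ⇒ G_1=26
G_1=26  [base 3] 2·3^2 + 2·3 + 2  →[3↦4]→  2·4^2 + 2·4 + 2 = 42  −1 ⇒ G_2=41
G_2=41  [base 4] 2·4^2 + 2·4 + 1  →[4↦5]→  2·5^2 + 2·5 + 1 = 61  −1 ⇒ G_3=60
G_3=60  [base 5] 2·5^2 + 2·5  →[5↦6]→  2·6^2 + 2·6 = 84  −1 ⇒ G_4=83
G_4=83  [base 6] 2·6^2 + 6 + 5  →[6↦7]→  2·7^2 + 7 + 5 = 110  −1 ⇒ G_5=109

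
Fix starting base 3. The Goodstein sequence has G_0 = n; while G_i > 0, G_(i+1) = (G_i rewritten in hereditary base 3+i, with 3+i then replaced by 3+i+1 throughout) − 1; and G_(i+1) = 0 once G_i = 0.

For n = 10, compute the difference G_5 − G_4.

3

step 0: 10 = 3^2 + 1; sub 4 for 3: 4^2 + 1; = 17; G_1 = 17−1 = 16
step 1: 16 = 4^2; sub 5 for 4: 5^2; = 25; G_2 = 25−1 = 24
step 2: 24 = 4·5 + 4; sub 6 for 5: 4·6 + 4; = 28; G_3 = 28−1 = 27
step 3: 27 = 4·6 + 3; sub 7 for 6: 4·7 + 3; = 31; G_4 = 31−1 = 30
step 4: 30 = 4·7 + 2; sub 8 for 7: 4·8 + 2; = 34; G_5 = 34−1 = 33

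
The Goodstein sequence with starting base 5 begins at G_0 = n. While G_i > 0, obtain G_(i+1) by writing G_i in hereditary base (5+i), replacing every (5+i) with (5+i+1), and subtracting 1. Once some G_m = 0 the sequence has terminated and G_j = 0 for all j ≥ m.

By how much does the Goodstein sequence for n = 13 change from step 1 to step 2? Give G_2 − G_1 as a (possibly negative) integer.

13 —HB5→ 2·5 + 3 —bump→ 2·6 + 3 = 15 —(−1)→ 14
14 —HB6→ 2·6 + 2 —bump→ 2·7 + 2 = 16 —(−1)→ 15

1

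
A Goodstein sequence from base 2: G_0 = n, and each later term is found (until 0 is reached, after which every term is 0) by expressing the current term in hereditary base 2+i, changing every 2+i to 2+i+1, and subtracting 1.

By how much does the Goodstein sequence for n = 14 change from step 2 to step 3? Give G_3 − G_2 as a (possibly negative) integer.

17469

(0) 14|_2 = 2^(2 + 1) + 2^2 + 2 ↦ 3^(3 + 1) + 3^3 + 3|_3 = 111 ⇒ 110
(1) 110|_3 = 3^(3 + 1) + 3^3 + 2 ↦ 4^(4 + 1) + 4^4 + 2|_4 = 1282 ⇒ 1281
(2) 1281|_4 = 4^(4 + 1) + 4^4 + 1 ↦ 5^(5 + 1) + 5^5 + 1|_5 = 18751 ⇒ 18750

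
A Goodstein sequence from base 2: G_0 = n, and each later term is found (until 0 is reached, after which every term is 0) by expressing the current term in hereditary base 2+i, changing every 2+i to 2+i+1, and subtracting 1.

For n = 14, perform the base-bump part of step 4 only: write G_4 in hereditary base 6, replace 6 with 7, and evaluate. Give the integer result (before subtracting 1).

5862841

i=0: 14 = 2^(2 + 1) + 2^2 + 2 (b=2); 2→3: 3^(3 + 1) + 3^3 + 3 = 111; 111−1 = 110
i=1: 110 = 3^(3 + 1) + 3^3 + 2 (b=3); 3→4: 4^(4 + 1) + 4^4 + 2 = 1282; 1282−1 = 1281
i=2: 1281 = 4^(4 + 1) + 4^4 + 1 (b=4); 4→5: 5^(5 + 1) + 5^5 + 1 = 18751; 18751−1 = 18750
i=3: 18750 = 5^(5 + 1) + 5^5 (b=5); 5→6: 6^(6 + 1) + 6^6 = 326592; 326592−1 = 326591
i=4: 326591 = 6^(6 + 1) + 5·6^5 + 5·6^4 + 5·6^3 + 5·6^2 + 5·6 + 5 (b=6); 6→7: 7^(7 + 1) + 5·7^5 + 5·7^4 + 5·7^3 + 5·7^2 + 5·7 + 5 = 5862841; 5862841−1 = 5862840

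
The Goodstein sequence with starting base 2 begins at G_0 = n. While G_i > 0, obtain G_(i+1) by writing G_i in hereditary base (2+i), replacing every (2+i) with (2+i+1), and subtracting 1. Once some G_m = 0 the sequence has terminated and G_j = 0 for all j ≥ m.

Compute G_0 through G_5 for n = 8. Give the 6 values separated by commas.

8, 80, 553, 6310, 93395, 1647195

[0] 8 ≡ 2^(2 + 1) (base 2). Lift 3: 81. −1: 80.
[1] 80 ≡ 2·3^3 + 2·3^2 + 2·3 + 2 (base 3). Lift 4: 554. −1: 553.
[2] 553 ≡ 2·4^4 + 2·4^2 + 2·4 + 1 (base 4). Lift 5: 6311. −1: 6310.
[3] 6310 ≡ 2·5^5 + 2·5^2 + 2·5 (base 5). Lift 6: 93396. −1: 93395.
[4] 93395 ≡ 2·6^6 + 2·6^2 + 6 + 5 (base 6). Lift 7: 1647196. −1: 1647195.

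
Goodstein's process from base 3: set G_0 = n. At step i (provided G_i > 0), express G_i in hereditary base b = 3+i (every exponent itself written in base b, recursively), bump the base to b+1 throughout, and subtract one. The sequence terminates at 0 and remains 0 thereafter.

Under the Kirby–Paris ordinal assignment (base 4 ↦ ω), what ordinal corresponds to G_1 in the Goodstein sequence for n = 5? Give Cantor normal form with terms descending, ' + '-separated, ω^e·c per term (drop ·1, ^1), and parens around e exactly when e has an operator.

ω + 1

base 3: 5 = 3 + 2; at 4: 4 + 2 = 6; next = 5
base 4: 5 = 4 + 1; at 5: 5 + 1 = 6; next = 5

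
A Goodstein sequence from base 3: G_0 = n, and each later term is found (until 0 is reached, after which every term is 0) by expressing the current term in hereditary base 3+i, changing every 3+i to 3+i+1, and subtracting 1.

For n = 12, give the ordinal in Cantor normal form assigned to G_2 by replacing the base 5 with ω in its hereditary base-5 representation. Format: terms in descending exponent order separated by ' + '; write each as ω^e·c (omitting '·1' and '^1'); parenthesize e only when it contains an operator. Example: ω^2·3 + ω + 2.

12 —HB3→ 3^2 + 3 —bump→ 4^2 + 4 = 20 —(−1)→ 19
19 —HB4→ 4^2 + 3 —bump→ 5^2 + 3 = 28 —(−1)→ 27
27 —HB5→ 5^2 + 2 —bump→ 6^2 + 2 = 38 —(−1)→ 37

ω^2 + 2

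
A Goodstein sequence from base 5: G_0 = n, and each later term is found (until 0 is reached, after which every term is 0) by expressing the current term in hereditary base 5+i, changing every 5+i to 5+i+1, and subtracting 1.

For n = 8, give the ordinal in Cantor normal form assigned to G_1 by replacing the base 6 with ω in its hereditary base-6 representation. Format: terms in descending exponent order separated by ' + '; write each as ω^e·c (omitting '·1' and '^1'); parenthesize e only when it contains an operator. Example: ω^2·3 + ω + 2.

ω + 2

base 5: 8 = 5 + 3; at 6: 6 + 3 = 9; next = 8
base 6: 8 = 6 + 2; at 7: 7 + 2 = 9; next = 8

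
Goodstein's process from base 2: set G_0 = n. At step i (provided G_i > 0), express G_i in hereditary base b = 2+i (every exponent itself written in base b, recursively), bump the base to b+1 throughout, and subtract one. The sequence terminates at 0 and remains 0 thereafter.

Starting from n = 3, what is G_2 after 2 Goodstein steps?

3

base 2: 3 = 2 + 1; at 3: 3 + 1 = 4; next = 3
base 3: 3 = 3; at 4: 4 = 4; next = 3
base 4: 3 = 3; at 5: 3 = 3; next = 2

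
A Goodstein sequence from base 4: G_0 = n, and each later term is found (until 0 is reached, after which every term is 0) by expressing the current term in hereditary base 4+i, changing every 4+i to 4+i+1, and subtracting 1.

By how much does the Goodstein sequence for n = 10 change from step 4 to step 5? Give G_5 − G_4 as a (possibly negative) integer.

0

10 —HB4→ 2·4 + 2 —bump→ 2·5 + 2 = 12 —(−1)→ 11
11 —HB5→ 2·5 + 1 —bump→ 2·6 + 1 = 13 —(−1)→ 12
12 —HB6→ 2·6 —bump→ 2·7 = 14 —(−1)→ 13
13 —HB7→ 7 + 6 —bump→ 8 + 6 = 14 —(−1)→ 13
13 —HB8→ 8 + 5 —bump→ 9 + 5 = 14 —(−1)→ 13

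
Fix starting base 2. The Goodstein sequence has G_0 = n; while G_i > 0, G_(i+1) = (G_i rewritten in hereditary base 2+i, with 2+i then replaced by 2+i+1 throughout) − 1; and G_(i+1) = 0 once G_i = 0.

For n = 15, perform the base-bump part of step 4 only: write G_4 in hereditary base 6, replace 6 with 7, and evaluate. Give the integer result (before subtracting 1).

6588345

G_0=15  [base 2] 2^(2 + 1) + 2^2 + 2 + 1  →[2↦3]→  3^(3 + 1) + 3^3 + 3 + 1 = 112  −1 ⇒ G_1=111
G_1=111  [base 3] 3^(3 + 1) + 3^3 + 3  →[3↦4]→  4^(4 + 1) + 4^4 + 4 = 1284  −1 ⇒ G_2=1283
G_2=1283  [base 4] 4^(4 + 1) + 4^4 + 3  →[4↦5]→  5^(5 + 1) + 5^5 + 3 = 18753  −1 ⇒ G_3=18752
G_3=18752  [base 5] 5^(5 + 1) + 5^5 + 2  →[5↦6]→  6^(6 + 1) + 6^6 + 2 = 326594  −1 ⇒ G_4=326593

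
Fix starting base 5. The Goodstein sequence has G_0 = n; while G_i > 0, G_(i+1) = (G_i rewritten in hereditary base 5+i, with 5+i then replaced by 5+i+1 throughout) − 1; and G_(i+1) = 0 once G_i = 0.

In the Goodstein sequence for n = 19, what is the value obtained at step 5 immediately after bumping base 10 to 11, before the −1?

31

i=0: 19 = 3·5 + 4 (b=5); 5→6: 3·6 + 4 = 22; 22−1 = 21
i=1: 21 = 3·6 + 3 (b=6); 6→7: 3·7 + 3 = 24; 24−1 = 23
i=2: 23 = 3·7 + 2 (b=7); 7→8: 3·8 + 2 = 26; 26−1 = 25
i=3: 25 = 3·8 + 1 (b=8); 8→9: 3·9 + 1 = 28; 28−1 = 27
i=4: 27 = 3·9 (b=9); 9→10: 3·10 = 30; 30−1 = 29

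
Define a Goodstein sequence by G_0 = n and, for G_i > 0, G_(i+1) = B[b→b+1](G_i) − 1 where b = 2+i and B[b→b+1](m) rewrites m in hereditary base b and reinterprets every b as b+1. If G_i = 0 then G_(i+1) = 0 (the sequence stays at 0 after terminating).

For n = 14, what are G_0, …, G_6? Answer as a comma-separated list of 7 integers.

14, 110, 1281, 18750, 326591, 5862840, 134404971

G_0=14  [base 2] 2^(2 + 1) + 2^2 + 2  →[2↦3]→  3^(3 + 1) + 3^3 + 3 = 111  −1 ⇒ G_1=110
G_1=110  [base 3] 3^(3 + 1) + 3^3 + 2  →[3↦4]→  4^(4 + 1) + 4^4 + 2 = 1282  −1 ⇒ G_2=1281
G_2=1281  [base 4] 4^(4 + 1) + 4^4 + 1  →[4↦5]→  5^(5 + 1) + 5^5 + 1 = 18751  −1 ⇒ G_3=18750
G_3=18750  [base 5] 5^(5 + 1) + 5^5  →[5↦6]→  6^(6 + 1) + 6^6 = 326592  −1 ⇒ G_4=326591
G_4=326591  [base 6] 6^(6 + 1) + 5·6^5 + 5·6^4 + 5·6^3 + 5·6^2 + 5·6 + 5  →[6↦7]→  7^(7 + 1) + 5·7^5 + 5·7^4 + 5·7^3 + 5·7^2 + 5·7 + 5 = 5862841  −1 ⇒ G_5=5862840
G_5=5862840  [base 7] 7^(7 + 1) + 5·7^5 + 5·7^4 + 5·7^3 + 5·7^2 + 5·7 + 4  →[7↦8]→  8^(8 + 1) + 5·8^5 + 5·8^4 + 5·8^3 + 5·8^2 + 5·8 + 4 = 134404972  −1 ⇒ G_6=134404971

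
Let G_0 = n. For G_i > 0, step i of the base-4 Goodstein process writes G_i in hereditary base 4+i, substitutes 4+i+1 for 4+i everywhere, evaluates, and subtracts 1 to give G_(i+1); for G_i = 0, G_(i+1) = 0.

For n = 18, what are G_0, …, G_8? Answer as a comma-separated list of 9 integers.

18, 26, 36, 48, 53, 58, 63, 68, 73

G_0 = 18. HB_4(18) = 4^2 + 2. Bump = 27. G_1 = 26.
G_1 = 26. HB_5(26) = 5^2 + 1. Bump = 37. G_2 = 36.
G_2 = 36. HB_6(36) = 6^2. Bump = 49. G_3 = 48.
G_3 = 48. HB_7(48) = 6·7 + 6. Bump = 54. G_4 = 53.
G_4 = 53. HB_8(53) = 6·8 + 5. Bump = 59. G_5 = 58.
G_5 = 58. HB_9(58) = 6·9 + 4. Bump = 64. G_6 = 63.
G_6 = 63. HB_10(63) = 6·10 + 3. Bump = 69. G_7 = 68.
G_7 = 68. HB_11(68) = 6·11 + 2. Bump = 74. G_8 = 73.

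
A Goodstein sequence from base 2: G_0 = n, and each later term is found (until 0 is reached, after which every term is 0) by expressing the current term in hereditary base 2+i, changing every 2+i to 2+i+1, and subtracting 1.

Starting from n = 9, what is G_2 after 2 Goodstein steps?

1023

[0] 9 ≡ 2^(2 + 1) + 1 (base 2). Lift 3: 82. −1: 81.
[1] 81 ≡ 3^(3 + 1) (base 3). Lift 4: 1024. −1: 1023.
[2] 1023 ≡ 3·4^4 + 3·4^3 + 3·4^2 + 3·4 + 3 (base 4). Lift 5: 9843. −1: 9842.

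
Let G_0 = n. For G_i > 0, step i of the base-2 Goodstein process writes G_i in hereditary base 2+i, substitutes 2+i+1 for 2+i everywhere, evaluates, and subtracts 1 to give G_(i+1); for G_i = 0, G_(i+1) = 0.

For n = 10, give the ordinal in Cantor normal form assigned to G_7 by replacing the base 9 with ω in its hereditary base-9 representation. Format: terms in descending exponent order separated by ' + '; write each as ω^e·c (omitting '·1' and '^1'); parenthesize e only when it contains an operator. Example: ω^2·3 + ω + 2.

base 2: 10 = 2^(2 + 1) + 2; at 3: 3^(3 + 1) + 3 = 84; next = 83
base 3: 83 = 3^(3 + 1) + 2; at 4: 4^(4 + 1) + 2 = 1026; next = 1025
base 4: 1025 = 4^(4 + 1) + 1; at 5: 5^(5 + 1) + 1 = 15626; next = 15625
base 5: 15625 = 5^(5 + 1); at 6: 6^(6 + 1) = 279936; next = 279935
base 6: 279935 = 5·6^6 + 5·6^5 + 5·6^4 + 5·6^3 + 5·6^2 + 5·6 + 5; at 7: 5·7^7 + 5·7^5 + 5·7^4 + 5·7^3 + 5·7^2 + 5·7 + 5 = 4215755; next = 4215754
base 7: 4215754 = 5·7^7 + 5·7^5 + 5·7^4 + 5·7^3 + 5·7^2 + 5·7 + 4; at 8: 5·8^8 + 5·8^5 + 5·8^4 + 5·8^3 + 5·8^2 + 5·8 + 4 = 84073324; next = 84073323
base 8: 84073323 = 5·8^8 + 5·8^5 + 5·8^4 + 5·8^3 + 5·8^2 + 5·8 + 3; at 9: 5·9^9 + 5·9^5 + 5·9^4 + 5·9^3 + 5·9^2 + 5·9 + 3 = 1937434593; next = 1937434592

ω^ω·5 + ω^5·5 + ω^4·5 + ω^3·5 + ω^2·5 + ω·5 + 2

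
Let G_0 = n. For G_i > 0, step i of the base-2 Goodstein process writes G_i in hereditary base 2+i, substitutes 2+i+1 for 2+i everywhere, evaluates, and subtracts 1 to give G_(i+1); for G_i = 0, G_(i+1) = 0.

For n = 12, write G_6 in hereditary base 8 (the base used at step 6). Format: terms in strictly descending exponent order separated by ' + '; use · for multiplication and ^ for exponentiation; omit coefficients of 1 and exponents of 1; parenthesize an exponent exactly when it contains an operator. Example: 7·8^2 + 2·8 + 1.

8^(8 + 1) + 2·8^2 + 8 + 3

12 —HB2→ 2^(2 + 1) + 2^2 —bump→ 3^(3 + 1) + 3^3 = 108 —(−1)→ 107
107 —HB3→ 3^(3 + 1) + 2·3^2 + 2·3 + 2 —bump→ 4^(4 + 1) + 2·4^2 + 2·4 + 2 = 1066 —(−1)→ 1065
1065 —HB4→ 4^(4 + 1) + 2·4^2 + 2·4 + 1 —bump→ 5^(5 + 1) + 2·5^2 + 2·5 + 1 = 15686 —(−1)→ 15685
15685 —HB5→ 5^(5 + 1) + 2·5^2 + 2·5 —bump→ 6^(6 + 1) + 2·6^2 + 2·6 = 280020 —(−1)→ 280019
280019 —HB6→ 6^(6 + 1) + 2·6^2 + 6 + 5 —bump→ 7^(7 + 1) + 2·7^2 + 7 + 5 = 5764911 —(−1)→ 5764910
5764910 —HB7→ 7^(7 + 1) + 2·7^2 + 7 + 4 —bump→ 8^(8 + 1) + 2·8^2 + 8 + 4 = 134217868 —(−1)→ 134217867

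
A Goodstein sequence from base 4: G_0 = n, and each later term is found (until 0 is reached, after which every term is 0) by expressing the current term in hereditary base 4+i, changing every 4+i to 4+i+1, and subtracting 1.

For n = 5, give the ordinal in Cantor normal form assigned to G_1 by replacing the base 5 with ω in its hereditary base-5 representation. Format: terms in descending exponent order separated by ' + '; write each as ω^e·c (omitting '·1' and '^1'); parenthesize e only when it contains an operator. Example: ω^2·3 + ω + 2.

ω

[0] 5 ≡ 4 + 1 (base 4). Lift 5: 6. −1: 5.
[1] 5 ≡ 5 (base 5). Lift 6: 6. −1: 5.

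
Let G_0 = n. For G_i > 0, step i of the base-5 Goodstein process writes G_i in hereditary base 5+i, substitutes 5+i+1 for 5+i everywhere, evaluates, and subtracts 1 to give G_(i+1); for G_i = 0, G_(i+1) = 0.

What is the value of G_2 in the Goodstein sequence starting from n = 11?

13

i=0: 11 = 2·5 + 1 (b=5); 5→6: 2·6 + 1 = 13; 13−1 = 12
i=1: 12 = 2·6 (b=6); 6→7: 2·7 = 14; 14−1 = 13
i=2: 13 = 7 + 6 (b=7); 7→8: 8 + 6 = 14; 14−1 = 13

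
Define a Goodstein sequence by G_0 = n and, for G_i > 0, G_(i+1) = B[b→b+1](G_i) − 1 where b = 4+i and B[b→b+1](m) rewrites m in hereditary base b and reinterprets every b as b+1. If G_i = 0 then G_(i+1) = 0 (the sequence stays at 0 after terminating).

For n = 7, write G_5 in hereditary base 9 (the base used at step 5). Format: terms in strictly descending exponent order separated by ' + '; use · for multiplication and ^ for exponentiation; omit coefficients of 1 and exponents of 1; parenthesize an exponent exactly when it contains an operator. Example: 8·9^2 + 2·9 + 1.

6

[0] 7 ≡ 4 + 3 (base 4). Lift 5: 8. −1: 7.
[1] 7 ≡ 5 + 2 (base 5). Lift 6: 8. −1: 7.
[2] 7 ≡ 6 + 1 (base 6). Lift 7: 8. −1: 7.
[3] 7 ≡ 7 (base 7). Lift 8: 8. −1: 7.
[4] 7 ≡ 7 (base 8). Lift 9: 7. −1: 6.
[5] 6 ≡ 6 (base 9). Lift 10: 6. −1: 5.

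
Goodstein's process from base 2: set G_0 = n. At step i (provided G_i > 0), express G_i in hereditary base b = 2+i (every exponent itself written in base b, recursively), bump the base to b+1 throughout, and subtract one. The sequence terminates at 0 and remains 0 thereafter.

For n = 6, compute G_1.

29

i=0: 6 = 2^2 + 2 (b=2); 2→3: 3^3 + 3 = 30; 30−1 = 29
i=1: 29 = 3^3 + 2 (b=3); 3→4: 4^4 + 2 = 258; 258−1 = 257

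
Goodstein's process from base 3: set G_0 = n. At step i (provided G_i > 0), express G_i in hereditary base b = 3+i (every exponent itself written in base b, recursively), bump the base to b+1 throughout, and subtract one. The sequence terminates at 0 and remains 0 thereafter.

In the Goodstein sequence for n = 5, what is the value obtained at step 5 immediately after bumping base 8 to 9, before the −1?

G_0 = 5. HB_3(5) = 3 + 2. Bump = 6. G_1 = 5.
G_1 = 5. HB_4(5) = 4 + 1. Bump = 6. G_2 = 5.
G_2 = 5. HB_5(5) = 5. Bump = 6. G_3 = 5.
G_3 = 5. HB_6(5) = 5. Bump = 5. G_4 = 4.
G_4 = 4. HB_7(4) = 4. Bump = 4. G_5 = 3.

3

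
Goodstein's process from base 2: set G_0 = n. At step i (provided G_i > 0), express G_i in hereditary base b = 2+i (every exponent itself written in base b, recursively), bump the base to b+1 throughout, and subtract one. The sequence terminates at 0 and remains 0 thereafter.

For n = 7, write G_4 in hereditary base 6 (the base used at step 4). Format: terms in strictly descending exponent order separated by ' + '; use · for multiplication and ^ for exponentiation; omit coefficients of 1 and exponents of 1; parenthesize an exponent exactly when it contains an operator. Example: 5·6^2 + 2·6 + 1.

(0) 7|_2 = 2^2 + 2 + 1 ↦ 3^3 + 3 + 1|_3 = 31 ⇒ 30
(1) 30|_3 = 3^3 + 3 ↦ 4^4 + 4|_4 = 260 ⇒ 259
(2) 259|_4 = 4^4 + 3 ↦ 5^5 + 3|_5 = 3128 ⇒ 3127
(3) 3127|_5 = 5^5 + 2 ↦ 6^6 + 2|_6 = 46658 ⇒ 46657
(4) 46657|_6 = 6^6 + 1 ↦ 7^7 + 1|_7 = 823544 ⇒ 823543

6^6 + 1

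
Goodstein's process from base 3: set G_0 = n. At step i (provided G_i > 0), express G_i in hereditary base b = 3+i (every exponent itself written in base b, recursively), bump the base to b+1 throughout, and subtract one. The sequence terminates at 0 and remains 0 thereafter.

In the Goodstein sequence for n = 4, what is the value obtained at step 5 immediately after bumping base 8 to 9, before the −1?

4 —HB3→ 3 + 1 —bump→ 4 + 1 = 5 —(−1)→ 4
4 —HB4→ 4 —bump→ 5 = 5 —(−1)→ 4
4 —HB5→ 4 —bump→ 4 = 4 —(−1)→ 3
3 —HB6→ 3 —bump→ 3 = 3 —(−1)→ 2
2 —HB7→ 2 —bump→ 2 = 2 —(−1)→ 1
1 —HB8→ 1 —bump→ 1 = 1 —(−1)→ 0

1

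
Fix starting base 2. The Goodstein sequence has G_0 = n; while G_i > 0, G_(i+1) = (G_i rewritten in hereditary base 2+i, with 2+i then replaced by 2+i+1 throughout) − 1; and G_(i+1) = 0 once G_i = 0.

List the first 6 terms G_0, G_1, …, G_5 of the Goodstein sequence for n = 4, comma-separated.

4 —HB2→ 2^2 —bump→ 3^3 = 27 —(−1)→ 26
26 —HB3→ 2·3^2 + 2·3 + 2 —bump→ 2·4^2 + 2·4 + 2 = 42 —(−1)→ 41
41 —HB4→ 2·4^2 + 2·4 + 1 —bump→ 2·5^2 + 2·5 + 1 = 61 —(−1)→ 60
60 —HB5→ 2·5^2 + 2·5 —bump→ 2·6^2 + 2·6 = 84 —(−1)→ 83
83 —HB6→ 2·6^2 + 6 + 5 —bump→ 2·7^2 + 7 + 5 = 110 —(−1)→ 109

4, 26, 41, 60, 83, 109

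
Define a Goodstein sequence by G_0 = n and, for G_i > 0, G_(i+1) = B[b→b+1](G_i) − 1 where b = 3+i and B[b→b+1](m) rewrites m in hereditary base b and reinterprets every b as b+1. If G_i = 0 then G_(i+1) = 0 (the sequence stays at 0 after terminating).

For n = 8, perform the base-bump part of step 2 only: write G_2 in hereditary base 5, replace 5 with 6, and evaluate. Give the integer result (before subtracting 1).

base 3: 8 = 2·3 + 2; at 4: 2·4 + 2 = 10; next = 9
base 4: 9 = 2·4 + 1; at 5: 2·5 + 1 = 11; next = 10
base 5: 10 = 2·5; at 6: 2·6 = 12; next = 11

12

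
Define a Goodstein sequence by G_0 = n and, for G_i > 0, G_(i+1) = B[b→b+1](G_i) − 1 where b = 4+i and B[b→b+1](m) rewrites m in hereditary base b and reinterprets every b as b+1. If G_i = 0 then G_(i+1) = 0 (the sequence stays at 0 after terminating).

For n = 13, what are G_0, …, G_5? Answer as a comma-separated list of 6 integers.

13, 15, 17, 18, 19, 20

base 4: 13 = 3·4 + 1; at 5: 3·5 + 1 = 16; next = 15
base 5: 15 = 3·5; at 6: 3·6 = 18; next = 17
base 6: 17 = 2·6 + 5; at 7: 2·7 + 5 = 19; next = 18
base 7: 18 = 2·7 + 4; at 8: 2·8 + 4 = 20; next = 19
base 8: 19 = 2·8 + 3; at 9: 2·9 + 3 = 21; next = 20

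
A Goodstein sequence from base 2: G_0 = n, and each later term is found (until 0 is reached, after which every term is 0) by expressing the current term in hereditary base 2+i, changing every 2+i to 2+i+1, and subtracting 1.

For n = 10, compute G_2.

1025

[0] 10 ≡ 2^(2 + 1) + 2 (base 2). Lift 3: 84. −1: 83.
[1] 83 ≡ 3^(3 + 1) + 2 (base 3). Lift 4: 1026. −1: 1025.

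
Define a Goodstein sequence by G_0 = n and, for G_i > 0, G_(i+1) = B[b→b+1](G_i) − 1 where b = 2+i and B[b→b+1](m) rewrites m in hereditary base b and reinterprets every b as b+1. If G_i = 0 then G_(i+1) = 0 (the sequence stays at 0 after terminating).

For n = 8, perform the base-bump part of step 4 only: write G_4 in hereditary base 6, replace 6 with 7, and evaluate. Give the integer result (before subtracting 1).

i=0: 8 = 2^(2 + 1) (b=2); 2→3: 3^(3 + 1) = 81; 81−1 = 80
i=1: 80 = 2·3^3 + 2·3^2 + 2·3 + 2 (b=3); 3→4: 2·4^4 + 2·4^2 + 2·4 + 2 = 554; 554−1 = 553
i=2: 553 = 2·4^4 + 2·4^2 + 2·4 + 1 (b=4); 4→5: 2·5^5 + 2·5^2 + 2·5 + 1 = 6311; 6311−1 = 6310
i=3: 6310 = 2·5^5 + 2·5^2 + 2·5 (b=5); 5→6: 2·6^6 + 2·6^2 + 2·6 = 93396; 93396−1 = 93395
i=4: 93395 = 2·6^6 + 2·6^2 + 6 + 5 (b=6); 6→7: 2·7^7 + 2·7^2 + 7 + 5 = 1647196; 1647196−1 = 1647195

1647196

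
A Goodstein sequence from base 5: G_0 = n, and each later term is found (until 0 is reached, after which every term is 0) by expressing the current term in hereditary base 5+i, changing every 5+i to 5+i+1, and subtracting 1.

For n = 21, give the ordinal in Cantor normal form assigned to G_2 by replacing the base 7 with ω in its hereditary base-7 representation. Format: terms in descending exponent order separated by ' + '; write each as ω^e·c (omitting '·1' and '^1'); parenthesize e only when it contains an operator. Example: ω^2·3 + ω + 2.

[0] 21 ≡ 4·5 + 1 (base 5). Lift 6: 25. −1: 24.
[1] 24 ≡ 4·6 (base 6). Lift 7: 28. −1: 27.
[2] 27 ≡ 3·7 + 6 (base 7). Lift 8: 30. −1: 29.

ω·3 + 6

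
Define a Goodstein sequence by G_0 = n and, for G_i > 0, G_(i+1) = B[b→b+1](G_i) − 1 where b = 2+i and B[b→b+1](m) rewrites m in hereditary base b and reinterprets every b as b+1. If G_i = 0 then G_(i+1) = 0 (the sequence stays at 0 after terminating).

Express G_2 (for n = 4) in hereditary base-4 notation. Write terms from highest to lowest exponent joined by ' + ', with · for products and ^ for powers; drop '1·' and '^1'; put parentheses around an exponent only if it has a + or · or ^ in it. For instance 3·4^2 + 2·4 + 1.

G_0=4  [base 2] 2^2  →[2↦3]→  3^3 = 27  −1 ⇒ G_1=26
G_1=26  [base 3] 2·3^2 + 2·3 + 2  →[3↦4]→  2·4^2 + 2·4 + 2 = 42  −1 ⇒ G_2=41
G_2=41  [base 4] 2·4^2 + 2·4 + 1  →[4↦5]→  2·5^2 + 2·5 + 1 = 61  −1 ⇒ G_3=60

2·4^2 + 2·4 + 1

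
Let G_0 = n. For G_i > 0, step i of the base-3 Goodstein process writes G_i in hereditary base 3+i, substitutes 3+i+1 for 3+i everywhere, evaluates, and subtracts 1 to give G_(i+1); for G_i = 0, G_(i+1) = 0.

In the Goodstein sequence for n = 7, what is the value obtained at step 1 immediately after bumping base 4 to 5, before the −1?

10

7 —HB3→ 2·3 + 1 —bump→ 2·4 + 1 = 9 —(−1)→ 8
8 —HB4→ 2·4 —bump→ 2·5 = 10 —(−1)→ 9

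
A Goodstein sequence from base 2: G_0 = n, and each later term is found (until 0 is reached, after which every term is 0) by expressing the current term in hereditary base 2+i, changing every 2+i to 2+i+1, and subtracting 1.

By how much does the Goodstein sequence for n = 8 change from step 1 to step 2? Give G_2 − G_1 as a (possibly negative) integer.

8 —HB2→ 2^(2 + 1) —bump→ 3^(3 + 1) = 81 —(−1)→ 80
80 —HB3→ 2·3^3 + 2·3^2 + 2·3 + 2 —bump→ 2·4^4 + 2·4^2 + 2·4 + 2 = 554 —(−1)→ 553

473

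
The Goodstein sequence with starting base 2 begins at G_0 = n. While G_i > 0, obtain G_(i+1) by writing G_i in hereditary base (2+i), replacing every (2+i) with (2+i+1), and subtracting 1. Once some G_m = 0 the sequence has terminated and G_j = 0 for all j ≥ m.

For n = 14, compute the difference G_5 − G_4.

5536249

i=0: 14 = 2^(2 + 1) + 2^2 + 2 (b=2); 2→3: 3^(3 + 1) + 3^3 + 3 = 111; 111−1 = 110
i=1: 110 = 3^(3 + 1) + 3^3 + 2 (b=3); 3→4: 4^(4 + 1) + 4^4 + 2 = 1282; 1282−1 = 1281
i=2: 1281 = 4^(4 + 1) + 4^4 + 1 (b=4); 4→5: 5^(5 + 1) + 5^5 + 1 = 18751; 18751−1 = 18750
i=3: 18750 = 5^(5 + 1) + 5^5 (b=5); 5→6: 6^(6 + 1) + 6^6 = 326592; 326592−1 = 326591
i=4: 326591 = 6^(6 + 1) + 5·6^5 + 5·6^4 + 5·6^3 + 5·6^2 + 5·6 + 5 (b=6); 6→7: 7^(7 + 1) + 5·7^5 + 5·7^4 + 5·7^3 + 5·7^2 + 5·7 + 5 = 5862841; 5862841−1 = 5862840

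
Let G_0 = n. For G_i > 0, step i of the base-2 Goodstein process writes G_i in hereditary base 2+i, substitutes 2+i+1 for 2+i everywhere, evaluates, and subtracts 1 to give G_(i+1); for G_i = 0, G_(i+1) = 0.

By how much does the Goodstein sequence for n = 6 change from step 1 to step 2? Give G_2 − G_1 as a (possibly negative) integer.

228

[0] 6 ≡ 2^2 + 2 (base 2). Lift 3: 30. −1: 29.
[1] 29 ≡ 3^3 + 2 (base 3). Lift 4: 258. −1: 257.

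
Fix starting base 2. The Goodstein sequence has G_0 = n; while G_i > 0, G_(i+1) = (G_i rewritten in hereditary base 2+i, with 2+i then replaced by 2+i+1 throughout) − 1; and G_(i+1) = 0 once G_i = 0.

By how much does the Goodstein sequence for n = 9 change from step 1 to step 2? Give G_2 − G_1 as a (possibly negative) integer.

(0) 9|_2 = 2^(2 + 1) + 1 ↦ 3^(3 + 1) + 1|_3 = 82 ⇒ 81
(1) 81|_3 = 3^(3 + 1) ↦ 4^(4 + 1)|_4 = 1024 ⇒ 1023

942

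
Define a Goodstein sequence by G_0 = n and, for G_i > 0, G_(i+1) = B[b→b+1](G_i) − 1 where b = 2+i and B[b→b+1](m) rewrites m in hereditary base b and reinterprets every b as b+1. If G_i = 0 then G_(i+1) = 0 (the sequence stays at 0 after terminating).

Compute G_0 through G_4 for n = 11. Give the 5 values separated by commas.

step 0: 11 = 2^(2 + 1) + 2 + 1; sub 3 for 2: 3^(3 + 1) + 3 + 1; = 85; G_1 = 85−1 = 84
step 1: 84 = 3^(3 + 1) + 3; sub 4 for 3: 4^(4 + 1) + 4; = 1028; G_2 = 1028−1 = 1027
step 2: 1027 = 4^(4 + 1) + 3; sub 5 for 4: 5^(5 + 1) + 3; = 15628; G_3 = 15628−1 = 15627
step 3: 15627 = 5^(5 + 1) + 2; sub 6 for 5: 6^(6 + 1) + 2; = 279938; G_4 = 279938−1 = 279937

11, 84, 1027, 15627, 279937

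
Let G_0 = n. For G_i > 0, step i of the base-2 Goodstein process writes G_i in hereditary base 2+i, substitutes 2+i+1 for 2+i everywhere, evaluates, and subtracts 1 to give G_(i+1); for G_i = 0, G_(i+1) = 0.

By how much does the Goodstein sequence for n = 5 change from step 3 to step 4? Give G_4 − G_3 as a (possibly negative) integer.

5 —HB2→ 2^2 + 1 —bump→ 3^3 + 1 = 28 —(−1)→ 27
27 —HB3→ 3^3 —bump→ 4^4 = 256 —(−1)→ 255
255 —HB4→ 3·4^3 + 3·4^2 + 3·4 + 3 —bump→ 3·5^3 + 3·5^2 + 3·5 + 3 = 468 —(−1)→ 467
467 —HB5→ 3·5^3 + 3·5^2 + 3·5 + 2 —bump→ 3·6^3 + 3·6^2 + 3·6 + 2 = 776 —(−1)→ 775

308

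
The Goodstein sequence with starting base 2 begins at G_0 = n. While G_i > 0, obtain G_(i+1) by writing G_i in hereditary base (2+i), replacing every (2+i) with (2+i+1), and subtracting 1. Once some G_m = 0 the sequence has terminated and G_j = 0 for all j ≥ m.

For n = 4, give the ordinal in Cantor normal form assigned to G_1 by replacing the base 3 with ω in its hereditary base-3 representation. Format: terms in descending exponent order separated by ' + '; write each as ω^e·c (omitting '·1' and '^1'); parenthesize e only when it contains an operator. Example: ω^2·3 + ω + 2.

ω^2·2 + ω·2 + 2

i=0: 4 = 2^2 (b=2); 2→3: 3^3 = 27; 27−1 = 26
i=1: 26 = 2·3^2 + 2·3 + 2 (b=3); 3→4: 2·4^2 + 2·4 + 2 = 42; 42−1 = 41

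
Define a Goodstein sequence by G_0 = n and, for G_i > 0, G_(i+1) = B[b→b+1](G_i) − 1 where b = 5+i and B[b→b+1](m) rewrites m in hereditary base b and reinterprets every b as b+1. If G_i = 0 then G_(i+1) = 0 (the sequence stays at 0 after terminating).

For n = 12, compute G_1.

13

12 —HB5→ 2·5 + 2 —bump→ 2·6 + 2 = 14 —(−1)→ 13
13 —HB6→ 2·6 + 1 —bump→ 2·7 + 1 = 15 —(−1)→ 14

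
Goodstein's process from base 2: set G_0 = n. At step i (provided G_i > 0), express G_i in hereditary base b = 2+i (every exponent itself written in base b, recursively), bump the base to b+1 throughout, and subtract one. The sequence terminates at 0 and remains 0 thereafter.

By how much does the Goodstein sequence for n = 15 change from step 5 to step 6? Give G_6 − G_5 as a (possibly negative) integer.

base 2: 15 = 2^(2 + 1) + 2^2 + 2 + 1; at 3: 3^(3 + 1) + 3^3 + 3 + 1 = 112; next = 111
base 3: 111 = 3^(3 + 1) + 3^3 + 3; at 4: 4^(4 + 1) + 4^4 + 4 = 1284; next = 1283
base 4: 1283 = 4^(4 + 1) + 4^4 + 3; at 5: 5^(5 + 1) + 5^5 + 3 = 18753; next = 18752
base 5: 18752 = 5^(5 + 1) + 5^5 + 2; at 6: 6^(6 + 1) + 6^6 + 2 = 326594; next = 326593
base 6: 326593 = 6^(6 + 1) + 6^6 + 1; at 7: 7^(7 + 1) + 7^7 + 1 = 6588345; next = 6588344
base 7: 6588344 = 7^(7 + 1) + 7^7; at 8: 8^(8 + 1) + 8^8 = 150994944; next = 150994943

144406599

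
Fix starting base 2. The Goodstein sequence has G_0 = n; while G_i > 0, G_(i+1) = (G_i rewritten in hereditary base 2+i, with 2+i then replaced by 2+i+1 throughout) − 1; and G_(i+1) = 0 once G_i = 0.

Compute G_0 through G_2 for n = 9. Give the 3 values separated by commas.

9, 81, 1023

9 —HB2→ 2^(2 + 1) + 1 —bump→ 3^(3 + 1) + 1 = 82 —(−1)→ 81
81 —HB3→ 3^(3 + 1) —bump→ 4^(4 + 1) = 1024 —(−1)→ 1023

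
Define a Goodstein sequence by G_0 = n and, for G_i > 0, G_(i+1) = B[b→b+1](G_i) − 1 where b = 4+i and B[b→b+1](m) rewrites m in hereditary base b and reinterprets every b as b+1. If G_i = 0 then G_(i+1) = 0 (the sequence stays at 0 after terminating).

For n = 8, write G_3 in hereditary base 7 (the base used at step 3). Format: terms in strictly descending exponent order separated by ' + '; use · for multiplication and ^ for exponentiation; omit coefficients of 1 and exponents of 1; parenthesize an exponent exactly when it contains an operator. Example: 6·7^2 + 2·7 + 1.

i=0: 8 = 2·4 (b=4); 4→5: 2·5 = 10; 10−1 = 9
i=1: 9 = 5 + 4 (b=5); 5→6: 6 + 4 = 10; 10−1 = 9
i=2: 9 = 6 + 3 (b=6); 6→7: 7 + 3 = 10; 10−1 = 9

7 + 2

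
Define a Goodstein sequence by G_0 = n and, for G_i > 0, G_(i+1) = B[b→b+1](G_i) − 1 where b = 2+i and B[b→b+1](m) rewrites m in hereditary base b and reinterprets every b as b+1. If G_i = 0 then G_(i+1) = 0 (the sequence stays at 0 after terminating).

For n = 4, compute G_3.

[0] 4 ≡ 2^2 (base 2). Lift 3: 27. −1: 26.
[1] 26 ≡ 2·3^2 + 2·3 + 2 (base 3). Lift 4: 42. −1: 41.
[2] 41 ≡ 2·4^2 + 2·4 + 1 (base 4). Lift 5: 61. −1: 60.
[3] 60 ≡ 2·5^2 + 2·5 (base 5). Lift 6: 84. −1: 83.

60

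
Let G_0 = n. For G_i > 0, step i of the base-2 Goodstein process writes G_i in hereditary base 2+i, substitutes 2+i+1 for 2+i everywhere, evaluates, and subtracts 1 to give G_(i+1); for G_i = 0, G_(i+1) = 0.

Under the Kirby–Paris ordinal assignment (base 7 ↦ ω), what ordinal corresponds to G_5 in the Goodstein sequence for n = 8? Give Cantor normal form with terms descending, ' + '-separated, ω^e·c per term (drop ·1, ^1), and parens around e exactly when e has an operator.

ω^ω·2 + ω^2·2 + ω + 4

step 0: 8 = 2^(2 + 1); sub 3 for 2: 3^(3 + 1); = 81; G_1 = 81−1 = 80
step 1: 80 = 2·3^3 + 2·3^2 + 2·3 + 2; sub 4 for 3: 2·4^4 + 2·4^2 + 2·4 + 2; = 554; G_2 = 554−1 = 553
step 2: 553 = 2·4^4 + 2·4^2 + 2·4 + 1; sub 5 for 4: 2·5^5 + 2·5^2 + 2·5 + 1; = 6311; G_3 = 6311−1 = 6310
step 3: 6310 = 2·5^5 + 2·5^2 + 2·5; sub 6 for 5: 2·6^6 + 2·6^2 + 2·6; = 93396; G_4 = 93396−1 = 93395
step 4: 93395 = 2·6^6 + 2·6^2 + 6 + 5; sub 7 for 6: 2·7^7 + 2·7^2 + 7 + 5; = 1647196; G_5 = 1647196−1 = 1647195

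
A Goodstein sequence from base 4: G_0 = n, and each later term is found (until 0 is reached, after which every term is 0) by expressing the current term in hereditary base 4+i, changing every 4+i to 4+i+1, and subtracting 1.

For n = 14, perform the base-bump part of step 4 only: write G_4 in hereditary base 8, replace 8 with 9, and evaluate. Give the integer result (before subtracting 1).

23

[0] 14 ≡ 3·4 + 2 (base 4). Lift 5: 17. −1: 16.
[1] 16 ≡ 3·5 + 1 (base 5). Lift 6: 19. −1: 18.
[2] 18 ≡ 3·6 (base 6). Lift 7: 21. −1: 20.
[3] 20 ≡ 2·7 + 6 (base 7). Lift 8: 22. −1: 21.
[4] 21 ≡ 2·8 + 5 (base 8). Lift 9: 23. −1: 22.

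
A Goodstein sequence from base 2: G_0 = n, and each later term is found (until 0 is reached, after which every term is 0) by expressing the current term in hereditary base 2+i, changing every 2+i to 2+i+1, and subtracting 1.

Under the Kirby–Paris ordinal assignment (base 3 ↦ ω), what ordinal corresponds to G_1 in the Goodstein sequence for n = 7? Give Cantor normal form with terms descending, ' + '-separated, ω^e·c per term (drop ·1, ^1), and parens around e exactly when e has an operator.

G_0 = 7. HB_2(7) = 2^2 + 2 + 1. Bump = 31. G_1 = 30.
G_1 = 30. HB_3(30) = 3^3 + 3. Bump = 260. G_2 = 259.

ω^ω + ω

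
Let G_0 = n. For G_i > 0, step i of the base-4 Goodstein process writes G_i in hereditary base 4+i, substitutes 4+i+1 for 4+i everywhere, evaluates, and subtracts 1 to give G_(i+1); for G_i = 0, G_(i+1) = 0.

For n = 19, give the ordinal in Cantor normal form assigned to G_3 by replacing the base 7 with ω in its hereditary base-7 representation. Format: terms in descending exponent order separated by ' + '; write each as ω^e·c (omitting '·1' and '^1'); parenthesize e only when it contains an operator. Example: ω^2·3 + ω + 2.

step 0: 19 = 4^2 + 3; sub 5 for 4: 5^2 + 3; = 28; G_1 = 28−1 = 27
step 1: 27 = 5^2 + 2; sub 6 for 5: 6^2 + 2; = 38; G_2 = 38−1 = 37
step 2: 37 = 6^2 + 1; sub 7 for 6: 7^2 + 1; = 50; G_3 = 50−1 = 49
step 3: 49 = 7^2; sub 8 for 7: 8^2; = 64; G_4 = 64−1 = 63

ω^2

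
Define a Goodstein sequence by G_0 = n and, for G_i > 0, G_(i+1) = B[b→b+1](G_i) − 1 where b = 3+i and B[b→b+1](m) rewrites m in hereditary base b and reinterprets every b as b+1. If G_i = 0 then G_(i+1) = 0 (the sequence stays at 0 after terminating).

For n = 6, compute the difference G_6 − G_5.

(0) 6|_3 = 2·3 ↦ 2·4|_4 = 8 ⇒ 7
(1) 7|_4 = 4 + 3 ↦ 5 + 3|_5 = 8 ⇒ 7
(2) 7|_5 = 5 + 2 ↦ 6 + 2|_6 = 8 ⇒ 7
(3) 7|_6 = 6 + 1 ↦ 7 + 1|_7 = 8 ⇒ 7
(4) 7|_7 = 7 ↦ 8|_8 = 8 ⇒ 7
(5) 7|_8 = 7 ↦ 7|_9 = 7 ⇒ 6

-1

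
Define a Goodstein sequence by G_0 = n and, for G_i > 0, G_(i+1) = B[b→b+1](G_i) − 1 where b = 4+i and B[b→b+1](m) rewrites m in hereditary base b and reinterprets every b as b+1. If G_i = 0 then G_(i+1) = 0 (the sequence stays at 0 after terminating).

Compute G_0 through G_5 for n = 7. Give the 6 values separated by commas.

7, 7, 7, 7, 7, 6

G_0=7  [base 4] 4 + 3  →[4↦5]→  5 + 3 = 8  −1 ⇒ G_1=7
G_1=7  [base 5] 5 + 2  →[5↦6]→  6 + 2 = 8  −1 ⇒ G_2=7
G_2=7  [base 6] 6 + 1  →[6↦7]→  7 + 1 = 8  −1 ⇒ G_3=7
G_3=7  [base 7] 7  →[7↦8]→  8 = 8  −1 ⇒ G_4=7
G_4=7  [base 8] 7  →[8↦9]→  7 = 7  −1 ⇒ G_5=6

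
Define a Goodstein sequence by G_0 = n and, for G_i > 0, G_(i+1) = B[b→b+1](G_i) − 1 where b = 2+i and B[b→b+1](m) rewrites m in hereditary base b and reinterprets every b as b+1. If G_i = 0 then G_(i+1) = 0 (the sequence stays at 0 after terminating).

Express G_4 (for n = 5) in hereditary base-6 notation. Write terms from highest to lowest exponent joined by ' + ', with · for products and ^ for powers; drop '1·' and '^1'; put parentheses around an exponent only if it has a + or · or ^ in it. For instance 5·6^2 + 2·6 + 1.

3·6^3 + 3·6^2 + 3·6 + 1

5 —HB2→ 2^2 + 1 —bump→ 3^3 + 1 = 28 —(−1)→ 27
27 —HB3→ 3^3 —bump→ 4^4 = 256 —(−1)→ 255
255 —HB4→ 3·4^3 + 3·4^2 + 3·4 + 3 —bump→ 3·5^3 + 3·5^2 + 3·5 + 3 = 468 —(−1)→ 467
467 —HB5→ 3·5^3 + 3·5^2 + 3·5 + 2 —bump→ 3·6^3 + 3·6^2 + 3·6 + 2 = 776 —(−1)→ 775
775 —HB6→ 3·6^3 + 3·6^2 + 3·6 + 1 —bump→ 3·7^3 + 3·7^2 + 3·7 + 1 = 1198 —(−1)→ 1197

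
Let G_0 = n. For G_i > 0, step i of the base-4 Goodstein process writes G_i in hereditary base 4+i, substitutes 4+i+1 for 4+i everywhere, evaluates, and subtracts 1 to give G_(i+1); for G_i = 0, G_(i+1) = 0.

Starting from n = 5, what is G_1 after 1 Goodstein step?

5

G_0=5  [base 4] 4 + 1  →[4↦5]→  5 + 1 = 6  −1 ⇒ G_1=5
G_1=5  [base 5] 5  →[5↦6]→  6 = 6  −1 ⇒ G_2=5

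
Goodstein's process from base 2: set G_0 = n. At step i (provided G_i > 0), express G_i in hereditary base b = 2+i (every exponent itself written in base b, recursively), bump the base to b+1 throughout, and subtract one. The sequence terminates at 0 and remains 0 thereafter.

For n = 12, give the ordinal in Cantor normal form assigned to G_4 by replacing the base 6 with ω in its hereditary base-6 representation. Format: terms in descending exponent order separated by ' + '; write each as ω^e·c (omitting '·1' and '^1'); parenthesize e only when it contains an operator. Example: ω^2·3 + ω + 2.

ω^(ω + 1) + ω^2·2 + ω + 5

12 —HB2→ 2^(2 + 1) + 2^2 —bump→ 3^(3 + 1) + 3^3 = 108 —(−1)→ 107
107 —HB3→ 3^(3 + 1) + 2·3^2 + 2·3 + 2 —bump→ 4^(4 + 1) + 2·4^2 + 2·4 + 2 = 1066 —(−1)→ 1065
1065 —HB4→ 4^(4 + 1) + 2·4^2 + 2·4 + 1 —bump→ 5^(5 + 1) + 2·5^2 + 2·5 + 1 = 15686 —(−1)→ 15685
15685 —HB5→ 5^(5 + 1) + 2·5^2 + 2·5 —bump→ 6^(6 + 1) + 2·6^2 + 2·6 = 280020 —(−1)→ 280019
280019 —HB6→ 6^(6 + 1) + 2·6^2 + 6 + 5 —bump→ 7^(7 + 1) + 2·7^2 + 7 + 5 = 5764911 —(−1)→ 5764910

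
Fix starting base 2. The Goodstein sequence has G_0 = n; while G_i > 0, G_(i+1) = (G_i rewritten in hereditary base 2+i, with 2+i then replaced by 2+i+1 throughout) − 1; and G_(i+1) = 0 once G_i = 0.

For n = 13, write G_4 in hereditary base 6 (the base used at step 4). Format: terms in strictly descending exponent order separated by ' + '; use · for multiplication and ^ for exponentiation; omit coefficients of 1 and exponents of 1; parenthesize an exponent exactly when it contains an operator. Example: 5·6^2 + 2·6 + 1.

G_0=13  [base 2] 2^(2 + 1) + 2^2 + 1  →[2↦3]→  3^(3 + 1) + 3^3 + 1 = 109  −1 ⇒ G_1=108
G_1=108  [base 3] 3^(3 + 1) + 3^3  →[3↦4]→  4^(4 + 1) + 4^4 = 1280  −1 ⇒ G_2=1279
G_2=1279  [base 4] 4^(4 + 1) + 3·4^3 + 3·4^2 + 3·4 + 3  →[4↦5]→  5^(5 + 1) + 3·5^3 + 3·5^2 + 3·5 + 3 = 16093  −1 ⇒ G_3=16092
G_3=16092  [base 5] 5^(5 + 1) + 3·5^3 + 3·5^2 + 3·5 + 2  →[5↦6]→  6^(6 + 1) + 3·6^3 + 3·6^2 + 3·6 + 2 = 280712  −1 ⇒ G_4=280711

6^(6 + 1) + 3·6^3 + 3·6^2 + 3·6 + 1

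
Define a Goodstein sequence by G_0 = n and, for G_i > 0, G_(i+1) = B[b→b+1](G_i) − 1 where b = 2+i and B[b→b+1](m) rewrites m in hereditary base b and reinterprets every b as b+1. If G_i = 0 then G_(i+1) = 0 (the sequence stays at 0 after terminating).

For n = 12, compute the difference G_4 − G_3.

step 0: 12 = 2^(2 + 1) + 2^2; sub 3 for 2: 3^(3 + 1) + 3^3; = 108; G_1 = 108−1 = 107
step 1: 107 = 3^(3 + 1) + 2·3^2 + 2·3 + 2; sub 4 for 3: 4^(4 + 1) + 2·4^2 + 2·4 + 2; = 1066; G_2 = 1066−1 = 1065
step 2: 1065 = 4^(4 + 1) + 2·4^2 + 2·4 + 1; sub 5 for 4: 5^(5 + 1) + 2·5^2 + 2·5 + 1; = 15686; G_3 = 15686−1 = 15685
step 3: 15685 = 5^(5 + 1) + 2·5^2 + 2·5; sub 6 for 5: 6^(6 + 1) + 2·6^2 + 2·6; = 280020; G_4 = 280020−1 = 280019

264334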